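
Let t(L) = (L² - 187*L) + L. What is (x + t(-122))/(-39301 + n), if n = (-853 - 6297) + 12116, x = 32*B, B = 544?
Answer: -18328/11445 ≈ -1.6014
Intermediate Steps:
x = 17408 (x = 32*544 = 17408)
n = 4966 (n = -7150 + 12116 = 4966)
t(L) = L² - 186*L
(x + t(-122))/(-39301 + n) = (17408 - 122*(-186 - 122))/(-39301 + 4966) = (17408 - 122*(-308))/(-34335) = (17408 + 37576)*(-1/34335) = 54984*(-1/34335) = -18328/11445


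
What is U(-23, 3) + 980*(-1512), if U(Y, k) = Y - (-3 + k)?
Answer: -1481783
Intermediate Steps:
U(Y, k) = 3 + Y - k (U(Y, k) = Y + (3 - k) = 3 + Y - k)
U(-23, 3) + 980*(-1512) = (3 - 23 - 1*3) + 980*(-1512) = (3 - 23 - 3) - 1481760 = -23 - 1481760 = -1481783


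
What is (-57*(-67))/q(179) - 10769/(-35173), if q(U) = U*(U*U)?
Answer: 61898191378/201729078647 ≈ 0.30684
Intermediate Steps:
q(U) = U**3 (q(U) = U*U**2 = U**3)
(-57*(-67))/q(179) - 10769/(-35173) = (-57*(-67))/(179**3) - 10769/(-35173) = 3819/5735339 - 10769*(-1/35173) = 3819*(1/5735339) + 10769/35173 = 3819/5735339 + 10769/35173 = 61898191378/201729078647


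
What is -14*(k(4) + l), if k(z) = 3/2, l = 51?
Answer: -735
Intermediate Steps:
k(z) = 3/2 (k(z) = 3*(½) = 3/2)
-14*(k(4) + l) = -14*(3/2 + 51) = -14*105/2 = -735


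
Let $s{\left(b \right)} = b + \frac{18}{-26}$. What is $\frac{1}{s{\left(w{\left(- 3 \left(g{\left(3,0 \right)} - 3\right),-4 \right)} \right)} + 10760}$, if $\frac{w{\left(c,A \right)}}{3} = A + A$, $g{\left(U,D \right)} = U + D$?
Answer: $\frac{13}{139559} \approx 9.3151 \cdot 10^{-5}$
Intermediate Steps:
$g{\left(U,D \right)} = D + U$
$w{\left(c,A \right)} = 6 A$ ($w{\left(c,A \right)} = 3 \left(A + A\right) = 3 \cdot 2 A = 6 A$)
$s{\left(b \right)} = - \frac{9}{13} + b$ ($s{\left(b \right)} = b + 18 \left(- \frac{1}{26}\right) = b - \frac{9}{13} = - \frac{9}{13} + b$)
$\frac{1}{s{\left(w{\left(- 3 \left(g{\left(3,0 \right)} - 3\right),-4 \right)} \right)} + 10760} = \frac{1}{\left(- \frac{9}{13} + 6 \left(-4\right)\right) + 10760} = \frac{1}{\left(- \frac{9}{13} - 24\right) + 10760} = \frac{1}{- \frac{321}{13} + 10760} = \frac{1}{\frac{139559}{13}} = \frac{13}{139559}$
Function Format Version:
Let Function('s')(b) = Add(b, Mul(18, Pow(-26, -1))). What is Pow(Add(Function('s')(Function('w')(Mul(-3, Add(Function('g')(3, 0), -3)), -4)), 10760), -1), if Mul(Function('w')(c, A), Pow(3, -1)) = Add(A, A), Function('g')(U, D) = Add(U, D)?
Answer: Rational(13, 139559) ≈ 9.3151e-5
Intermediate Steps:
Function('g')(U, D) = Add(D, U)
Function('w')(c, A) = Mul(6, A) (Function('w')(c, A) = Mul(3, Add(A, A)) = Mul(3, Mul(2, A)) = Mul(6, A))
Function('s')(b) = Add(Rational(-9, 13), b) (Function('s')(b) = Add(b, Mul(18, Rational(-1, 26))) = Add(b, Rational(-9, 13)) = Add(Rational(-9, 13), b))
Pow(Add(Function('s')(Function('w')(Mul(-3, Add(Function('g')(3, 0), -3)), -4)), 10760), -1) = Pow(Add(Add(Rational(-9, 13), Mul(6, -4)), 10760), -1) = Pow(Add(Add(Rational(-9, 13), -24), 10760), -1) = Pow(Add(Rational(-321, 13), 10760), -1) = Pow(Rational(139559, 13), -1) = Rational(13, 139559)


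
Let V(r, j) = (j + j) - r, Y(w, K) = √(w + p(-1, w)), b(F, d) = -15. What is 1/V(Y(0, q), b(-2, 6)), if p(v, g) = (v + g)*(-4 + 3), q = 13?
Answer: -1/31 ≈ -0.032258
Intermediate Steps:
p(v, g) = -g - v (p(v, g) = (g + v)*(-1) = -g - v)
Y(w, K) = 1 (Y(w, K) = √(w + (-w - 1*(-1))) = √(w + (-w + 1)) = √(w + (1 - w)) = √1 = 1)
V(r, j) = -r + 2*j (V(r, j) = 2*j - r = -r + 2*j)
1/V(Y(0, q), b(-2, 6)) = 1/(-1*1 + 2*(-15)) = 1/(-1 - 30) = 1/(-31) = -1/31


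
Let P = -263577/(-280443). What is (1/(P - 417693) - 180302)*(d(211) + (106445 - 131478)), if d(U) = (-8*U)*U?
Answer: 2683701104099596773429/39046271474 ≈ 6.8731e+10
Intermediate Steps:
P = 87859/93481 (P = -263577*(-1/280443) = 87859/93481 ≈ 0.93986)
d(U) = -8*U²
(1/(P - 417693) - 180302)*(d(211) + (106445 - 131478)) = (1/(87859/93481 - 417693) - 180302)*(-8*211² + (106445 - 131478)) = (1/(-39046271474/93481) - 180302)*(-8*44521 - 25033) = (-93481/39046271474 - 180302)*(-356168 - 25033) = -7040120839398629/39046271474*(-381201) = 2683701104099596773429/39046271474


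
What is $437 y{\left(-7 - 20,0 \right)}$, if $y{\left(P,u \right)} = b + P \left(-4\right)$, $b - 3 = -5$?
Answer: $46322$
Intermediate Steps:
$b = -2$ ($b = 3 - 5 = -2$)
$y{\left(P,u \right)} = -2 - 4 P$ ($y{\left(P,u \right)} = -2 + P \left(-4\right) = -2 - 4 P$)
$437 y{\left(-7 - 20,0 \right)} = 437 \left(-2 - 4 \left(-7 - 20\right)\right) = 437 \left(-2 - -108\right) = 437 \left(-2 + 108\right) = 437 \cdot 106 = 46322$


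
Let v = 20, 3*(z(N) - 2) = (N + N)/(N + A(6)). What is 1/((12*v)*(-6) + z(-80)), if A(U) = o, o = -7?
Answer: -261/375158 ≈ -0.00069571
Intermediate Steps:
A(U) = -7
z(N) = 2 + 2*N/(3*(-7 + N)) (z(N) = 2 + ((N + N)/(N - 7))/3 = 2 + ((2*N)/(-7 + N))/3 = 2 + (2*N/(-7 + N))/3 = 2 + 2*N/(3*(-7 + N)))
1/((12*v)*(-6) + z(-80)) = 1/((12*20)*(-6) + 2*(-21 + 4*(-80))/(3*(-7 - 80))) = 1/(240*(-6) + (⅔)*(-21 - 320)/(-87)) = 1/(-1440 + (⅔)*(-1/87)*(-341)) = 1/(-1440 + 682/261) = 1/(-375158/261) = -261/375158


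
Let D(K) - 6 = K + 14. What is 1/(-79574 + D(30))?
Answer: -1/79524 ≈ -1.2575e-5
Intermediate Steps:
D(K) = 20 + K (D(K) = 6 + (K + 14) = 6 + (14 + K) = 20 + K)
1/(-79574 + D(30)) = 1/(-79574 + (20 + 30)) = 1/(-79574 + 50) = 1/(-79524) = -1/79524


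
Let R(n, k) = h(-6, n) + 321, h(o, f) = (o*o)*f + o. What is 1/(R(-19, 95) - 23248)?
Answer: -1/23617 ≈ -4.2342e-5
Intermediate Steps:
h(o, f) = o + f*o² (h(o, f) = o²*f + o = f*o² + o = o + f*o²)
R(n, k) = 315 + 36*n (R(n, k) = -6*(1 + n*(-6)) + 321 = -6*(1 - 6*n) + 321 = (-6 + 36*n) + 321 = 315 + 36*n)
1/(R(-19, 95) - 23248) = 1/((315 + 36*(-19)) - 23248) = 1/((315 - 684) - 23248) = 1/(-369 - 23248) = 1/(-23617) = -1/23617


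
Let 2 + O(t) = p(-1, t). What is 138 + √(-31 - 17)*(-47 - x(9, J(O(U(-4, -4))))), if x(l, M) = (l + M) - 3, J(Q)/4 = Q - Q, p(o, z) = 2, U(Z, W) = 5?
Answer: 138 - 212*I*√3 ≈ 138.0 - 367.19*I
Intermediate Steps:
O(t) = 0 (O(t) = -2 + 2 = 0)
J(Q) = 0 (J(Q) = 4*(Q - Q) = 4*0 = 0)
x(l, M) = -3 + M + l (x(l, M) = (M + l) - 3 = -3 + M + l)
138 + √(-31 - 17)*(-47 - x(9, J(O(U(-4, -4))))) = 138 + √(-31 - 17)*(-47 - (-3 + 0 + 9)) = 138 + √(-48)*(-47 - 1*6) = 138 + (4*I*√3)*(-47 - 6) = 138 + (4*I*√3)*(-53) = 138 - 212*I*√3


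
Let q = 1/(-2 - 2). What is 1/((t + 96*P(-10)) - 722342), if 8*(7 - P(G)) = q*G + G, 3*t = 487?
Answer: -3/2164253 ≈ -1.3862e-6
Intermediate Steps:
t = 487/3 (t = (1/3)*487 = 487/3 ≈ 162.33)
q = -1/4 (q = 1/(-4) = -1/4 ≈ -0.25000)
P(G) = 7 - 3*G/32 (P(G) = 7 - (-G/4 + G)/8 = 7 - 3*G/32)
1/((t + 96*P(-10)) - 722342) = 1/((487/3 + 96*(7 - 3/32*(-10))) - 722342) = 1/((487/3 + 96*(7 + 15/16)) - 722342) = 1/((487/3 + 96*(127/16)) - 722342) = 1/((487/3 + 762) - 722342) = 1/(2773/3 - 722342) = 1/(-2164253/3) = -3/2164253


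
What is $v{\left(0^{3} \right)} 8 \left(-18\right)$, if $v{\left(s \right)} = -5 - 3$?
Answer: $1152$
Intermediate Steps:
$v{\left(s \right)} = -8$
$v{\left(0^{3} \right)} 8 \left(-18\right) = \left(-8\right) 8 \left(-18\right) = \left(-64\right) \left(-18\right) = 1152$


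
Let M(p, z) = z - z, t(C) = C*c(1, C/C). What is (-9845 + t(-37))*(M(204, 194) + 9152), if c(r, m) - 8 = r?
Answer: -93149056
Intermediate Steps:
c(r, m) = 8 + r
t(C) = 9*C (t(C) = C*(8 + 1) = C*9 = 9*C)
M(p, z) = 0
(-9845 + t(-37))*(M(204, 194) + 9152) = (-9845 + 9*(-37))*(0 + 9152) = (-9845 - 333)*9152 = -10178*9152 = -93149056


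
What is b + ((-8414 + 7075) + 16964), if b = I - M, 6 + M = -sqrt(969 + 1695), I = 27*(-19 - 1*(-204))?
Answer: 20626 + 6*sqrt(74) ≈ 20678.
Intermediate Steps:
I = 4995 (I = 27*(-19 + 204) = 27*185 = 4995)
M = -6 - 6*sqrt(74) (M = -6 - sqrt(969 + 1695) = -6 - sqrt(2664) = -6 - 6*sqrt(74) ≈ -57.614)
b = 5001 + 6*sqrt(74) (b = 4995 - (-6 - 6*sqrt(74)) = 4995 + (6 + 6*sqrt(74)) = 5001 + 6*sqrt(74) ≈ 5052.6)
b + ((-8414 + 7075) + 16964) = (5001 + 6*sqrt(74)) + ((-8414 + 7075) + 16964) = (5001 + 6*sqrt(74)) + (-1339 + 16964) = (5001 + 6*sqrt(74)) + 15625 = 20626 + 6*sqrt(74)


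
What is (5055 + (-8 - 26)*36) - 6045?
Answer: -2214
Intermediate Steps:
(5055 + (-8 - 26)*36) - 6045 = (5055 - 34*36) - 6045 = (5055 - 1224) - 6045 = 3831 - 6045 = -2214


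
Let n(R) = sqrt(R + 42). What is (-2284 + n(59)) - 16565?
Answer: -18849 + sqrt(101) ≈ -18839.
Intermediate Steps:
n(R) = sqrt(42 + R)
(-2284 + n(59)) - 16565 = (-2284 + sqrt(42 + 59)) - 16565 = (-2284 + sqrt(101)) - 16565 = -18849 + sqrt(101)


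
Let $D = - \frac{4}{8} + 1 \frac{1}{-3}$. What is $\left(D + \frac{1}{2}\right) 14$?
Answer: $- \frac{14}{3} \approx -4.6667$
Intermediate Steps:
$D = - \frac{5}{6}$ ($D = \left(-4\right) \frac{1}{8} + 1 \left(- \frac{1}{3}\right) = - \frac{1}{2} - \frac{1}{3} = - \frac{5}{6} \approx -0.83333$)
$\left(D + \frac{1}{2}\right) 14 = \left(- \frac{5}{6} + \frac{1}{2}\right) 14 = \left(- \frac{1}{3}\right) 14 = - \frac{14}{3}$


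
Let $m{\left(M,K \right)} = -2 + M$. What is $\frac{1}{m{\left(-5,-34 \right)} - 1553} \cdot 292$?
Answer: $- \frac{73}{390} \approx -0.18718$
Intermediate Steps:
$\frac{1}{m{\left(-5,-34 \right)} - 1553} \cdot 292 = \frac{1}{\left(-2 - 5\right) - 1553} \cdot 292 = \frac{1}{-7 - 1553} \cdot 292 = \frac{1}{-1560} \cdot 292 = \left(- \frac{1}{1560}\right) 292 = - \frac{73}{390}$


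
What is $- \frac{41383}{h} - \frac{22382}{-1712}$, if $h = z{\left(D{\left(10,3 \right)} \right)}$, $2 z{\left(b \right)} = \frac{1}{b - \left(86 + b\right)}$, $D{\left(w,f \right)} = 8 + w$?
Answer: $\frac{6092913047}{856} \approx 7.1179 \cdot 10^{6}$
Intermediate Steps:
$z{\left(b \right)} = - \frac{1}{172}$ ($z{\left(b \right)} = \frac{1}{2 \left(b - \left(86 + b\right)\right)} = \frac{1}{2 \left(-86\right)} = \frac{1}{2} \left(- \frac{1}{86}\right) = - \frac{1}{172}$)
$h = - \frac{1}{172} \approx -0.005814$
$- \frac{41383}{h} - \frac{22382}{-1712} = - \frac{41383}{- \frac{1}{172}} - \frac{22382}{-1712} = \left(-41383\right) \left(-172\right) - - \frac{11191}{856} = 7117876 + \frac{11191}{856} = \frac{6092913047}{856}$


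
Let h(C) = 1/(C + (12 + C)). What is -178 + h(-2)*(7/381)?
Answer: -542537/3048 ≈ -178.00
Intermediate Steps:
h(C) = 1/(12 + 2*C)
-178 + h(-2)*(7/381) = -178 + (1/(2*(6 - 2)))*(7/381) = -178 + ((½)/4)*(7*(1/381)) = -178 + ((½)*(¼))*(7/381) = -178 + (⅛)*(7/381) = -178 + 7/3048 = -542537/3048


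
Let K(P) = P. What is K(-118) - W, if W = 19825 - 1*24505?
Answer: 4562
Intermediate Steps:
W = -4680 (W = 19825 - 24505 = -4680)
K(-118) - W = -118 - 1*(-4680) = -118 + 4680 = 4562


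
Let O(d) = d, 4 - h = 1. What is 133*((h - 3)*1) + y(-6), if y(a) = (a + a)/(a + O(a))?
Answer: 1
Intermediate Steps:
h = 3 (h = 4 - 1*1 = 4 - 1 = 3)
y(a) = 1 (y(a) = (a + a)/(a + a) = (2*a)/((2*a)) = (2*a)*(1/(2*a)) = 1)
133*((h - 3)*1) + y(-6) = 133*((3 - 3)*1) + 1 = 133*(0*1) + 1 = 133*0 + 1 = 0 + 1 = 1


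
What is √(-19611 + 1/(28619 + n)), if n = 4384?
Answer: 2*I*√593340614486/11001 ≈ 140.04*I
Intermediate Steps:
√(-19611 + 1/(28619 + n)) = √(-19611 + 1/(28619 + 4384)) = √(-19611 + 1/33003) = √(-647221832/33003) = 2*I*√593340614486/11001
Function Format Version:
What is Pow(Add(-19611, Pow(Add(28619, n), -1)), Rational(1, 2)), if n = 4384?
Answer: Mul(Rational(2, 11001), I, Pow(593340614486, Rational(1, 2))) ≈ Mul(140.04, I)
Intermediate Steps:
Pow(Add(-19611, Pow(Add(28619, n), -1)), Rational(1, 2)) = Pow(Add(-19611, Pow(Add(28619, 4384), -1)), Rational(1, 2)) = Pow(Add(-19611, Pow(33003, -1)), Rational(1, 2)) = Pow(Add(-19611, Rational(1, 33003)), Rational(1, 2)) = Pow(Rational(-647221832, 33003), Rational(1, 2)) = Mul(Rational(2, 11001), I, Pow(593340614486, Rational(1, 2)))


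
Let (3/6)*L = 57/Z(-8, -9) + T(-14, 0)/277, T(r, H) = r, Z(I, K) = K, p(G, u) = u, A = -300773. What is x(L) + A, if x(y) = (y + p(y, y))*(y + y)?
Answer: -207251815253/690561 ≈ -3.0012e+5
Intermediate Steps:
L = -10610/831 (L = 2*(57/(-9) - 14/277) = 2*(57*(-⅑) - 14*1/277) = 2*(-19/3 - 14/277) = 2*(-5305/831) = -10610/831 ≈ -12.768)
x(y) = 4*y² (x(y) = (y + y)*(y + y) = (2*y)*(2*y) = 4*y²)
x(L) + A = 4*(-10610/831)² - 300773 = 4*(112572100/690561) - 300773 = 450288400/690561 - 300773 = -207251815253/690561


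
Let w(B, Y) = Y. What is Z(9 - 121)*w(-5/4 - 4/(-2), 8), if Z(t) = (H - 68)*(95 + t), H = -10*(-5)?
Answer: 2448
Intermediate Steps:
H = 50
Z(t) = -1710 - 18*t (Z(t) = (50 - 68)*(95 + t) = -18*(95 + t) = -1710 - 18*t)
Z(9 - 121)*w(-5/4 - 4/(-2), 8) = (-1710 - 18*(9 - 121))*8 = (-1710 - 18*(-112))*8 = (-1710 + 2016)*8 = 306*8 = 2448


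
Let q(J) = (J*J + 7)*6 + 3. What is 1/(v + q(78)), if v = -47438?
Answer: -1/10889 ≈ -9.1836e-5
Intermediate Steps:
q(J) = 45 + 6*J**2 (q(J) = (J**2 + 7)*6 + 3 = (7 + J**2)*6 + 3 = (42 + 6*J**2) + 3 = 45 + 6*J**2)
1/(v + q(78)) = 1/(-47438 + (45 + 6*78**2)) = 1/(-47438 + (45 + 6*6084)) = 1/(-47438 + (45 + 36504)) = 1/(-47438 + 36549) = 1/(-10889) = -1/10889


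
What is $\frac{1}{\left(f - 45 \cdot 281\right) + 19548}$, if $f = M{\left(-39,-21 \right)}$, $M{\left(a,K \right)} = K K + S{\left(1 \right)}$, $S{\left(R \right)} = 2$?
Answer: $\frac{1}{7346} \approx 0.00013613$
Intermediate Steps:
$M{\left(a,K \right)} = 2 + K^{2}$ ($M{\left(a,K \right)} = K K + 2 = K^{2} + 2 = 2 + K^{2}$)
$f = 443$ ($f = 2 + \left(-21\right)^{2} = 2 + 441 = 443$)
$\frac{1}{\left(f - 45 \cdot 281\right) + 19548} = \frac{1}{\left(443 - 45 \cdot 281\right) + 19548} = \frac{1}{\left(443 - 12645\right) + 19548} = \frac{1}{-12202 + 19548} = \frac{1}{7346}$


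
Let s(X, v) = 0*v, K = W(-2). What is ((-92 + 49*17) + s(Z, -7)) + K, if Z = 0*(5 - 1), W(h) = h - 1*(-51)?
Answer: 790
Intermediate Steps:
W(h) = 51 + h (W(h) = h + 51 = 51 + h)
K = 49 (K = 51 - 2 = 49)
Z = 0 (Z = 0*4 = 0)
s(X, v) = 0
((-92 + 49*17) + s(Z, -7)) + K = ((-92 + 49*17) + 0) + 49 = ((-92 + 833) + 0) + 49 = (741 + 0) + 49 = 741 + 49 = 790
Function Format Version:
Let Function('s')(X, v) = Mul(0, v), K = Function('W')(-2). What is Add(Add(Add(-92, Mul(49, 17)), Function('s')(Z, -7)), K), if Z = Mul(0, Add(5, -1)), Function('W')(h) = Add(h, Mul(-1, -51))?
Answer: 790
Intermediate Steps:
Function('W')(h) = Add(51, h) (Function('W')(h) = Add(h, 51) = Add(51, h))
K = 49 (K = Add(51, -2) = 49)
Z = 0 (Z = Mul(0, 4) = 0)
Function('s')(X, v) = 0
Add(Add(Add(-92, Mul(49, 17)), Function('s')(Z, -7)), K) = Add(Add(Add(-92, Mul(49, 17)), 0), 49) = Add(Add(Add(-92, 833), 0), 49) = Add(Add(741, 0), 49) = Add(741, 49) = 790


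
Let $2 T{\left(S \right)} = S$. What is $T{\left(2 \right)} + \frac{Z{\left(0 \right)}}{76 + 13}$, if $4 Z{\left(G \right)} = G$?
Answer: $1$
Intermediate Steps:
$T{\left(S \right)} = \frac{S}{2}$
$Z{\left(G \right)} = \frac{G}{4}$
$T{\left(2 \right)} + \frac{Z{\left(0 \right)}}{76 + 13} = \frac{1}{2} \cdot 2 + \frac{\frac{1}{4} \cdot 0}{76 + 13} = 1 + \frac{0}{89} = 1 + 0 \cdot \frac{1}{89} = 1 + 0 = 1$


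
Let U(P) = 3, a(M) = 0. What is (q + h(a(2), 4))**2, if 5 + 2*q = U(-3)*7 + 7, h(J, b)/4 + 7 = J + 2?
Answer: 289/4 ≈ 72.250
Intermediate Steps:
h(J, b) = -20 + 4*J (h(J, b) = -28 + 4*(J + 2) = -28 + 4*(2 + J) = -28 + (8 + 4*J) = -20 + 4*J)
q = 23/2 (q = -5/2 + (3*7 + 7)/2 = -5/2 + (21 + 7)/2 = -5/2 + (1/2)*28 = -5/2 + 14 = 23/2 ≈ 11.500)
(q + h(a(2), 4))**2 = (23/2 + (-20 + 4*0))**2 = (23/2 + (-20 + 0))**2 = (23/2 - 20)**2 = (-17/2)**2 = 289/4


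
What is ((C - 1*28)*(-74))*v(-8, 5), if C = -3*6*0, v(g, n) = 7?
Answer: 14504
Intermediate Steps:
C = 0 (C = -18*0 = 0)
((C - 1*28)*(-74))*v(-8, 5) = ((0 - 1*28)*(-74))*7 = ((0 - 28)*(-74))*7 = -28*(-74)*7 = 2072*7 = 14504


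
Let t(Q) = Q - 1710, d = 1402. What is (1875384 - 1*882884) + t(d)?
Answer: 992192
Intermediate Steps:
t(Q) = -1710 + Q
(1875384 - 1*882884) + t(d) = (1875384 - 1*882884) + (-1710 + 1402) = (1875384 - 882884) - 308 = 992500 - 308 = 992192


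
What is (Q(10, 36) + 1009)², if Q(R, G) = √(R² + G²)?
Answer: 1019477 + 4036*√349 ≈ 1.0949e+6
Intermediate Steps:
Q(R, G) = √(G² + R²)
(Q(10, 36) + 1009)² = (√(36² + 10²) + 1009)² = (√(1296 + 100) + 1009)² = (√1396 + 1009)² = (2*√349 + 1009)² = (1009 + 2*√349)²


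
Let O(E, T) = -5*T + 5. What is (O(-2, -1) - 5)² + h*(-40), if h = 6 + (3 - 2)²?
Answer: -255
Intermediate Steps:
O(E, T) = 5 - 5*T
h = 7 (h = 6 + 1² = 6 + 1 = 7)
(O(-2, -1) - 5)² + h*(-40) = ((5 - 5*(-1)) - 5)² + 7*(-40) = ((5 + 5) - 5)² - 280 = (10 - 5)² - 280 = 5² - 280 = 25 - 280 = -255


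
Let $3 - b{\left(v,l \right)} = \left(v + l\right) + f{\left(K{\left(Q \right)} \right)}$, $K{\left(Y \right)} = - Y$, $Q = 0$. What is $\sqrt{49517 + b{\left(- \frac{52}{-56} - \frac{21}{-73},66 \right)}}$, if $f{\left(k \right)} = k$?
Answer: $\frac{\sqrt{51652641390}}{1022} \approx 222.38$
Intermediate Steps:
$b{\left(v,l \right)} = 3 - l - v$ ($b{\left(v,l \right)} = 3 - \left(\left(v + l\right) - 0\right) = 3 - \left(\left(l + v\right) + 0\right) = 3 - \left(l + v\right) = 3 - l - v$)
$\sqrt{49517 + b{\left(- \frac{52}{-56} - \frac{21}{-73},66 \right)}} = \sqrt{49517 - \left(63 + \frac{13}{14} + \frac{21}{73}\right)} = \sqrt{49517 - \frac{65629}{1022}} = \sqrt{\frac{50540745}{1022}} = \frac{\sqrt{51652641390}}{1022}$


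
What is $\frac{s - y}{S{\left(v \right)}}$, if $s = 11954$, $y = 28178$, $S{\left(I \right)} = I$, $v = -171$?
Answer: $\frac{5408}{57} \approx 94.877$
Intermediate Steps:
$\frac{s - y}{S{\left(v \right)}} = \frac{11954 - 28178}{-171} = \left(11954 - 28178\right) \left(- \frac{1}{171}\right) = \left(-16224\right) \left(- \frac{1}{171}\right) = \frac{5408}{57}$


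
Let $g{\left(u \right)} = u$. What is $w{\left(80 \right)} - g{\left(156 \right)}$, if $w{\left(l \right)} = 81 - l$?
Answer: $-155$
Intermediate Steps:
$w{\left(80 \right)} - g{\left(156 \right)} = \left(81 - 80\right) - 156 = 1 - 156 = -155$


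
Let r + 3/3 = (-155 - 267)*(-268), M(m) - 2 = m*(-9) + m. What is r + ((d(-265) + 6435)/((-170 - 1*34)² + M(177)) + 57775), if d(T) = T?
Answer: 3434660955/20101 ≈ 1.7087e+5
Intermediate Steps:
M(m) = 2 - 8*m (M(m) = 2 + (m*(-9) + m) = 2 + (-9*m + m) = 2 - 8*m)
r = 113095 (r = -1 + (-155 - 267)*(-268) = -1 - 422*(-268) = -1 + 113096 = 113095)
r + ((d(-265) + 6435)/((-170 - 1*34)² + M(177)) + 57775) = 113095 + ((-265 + 6435)/((-170 - 1*34)² + (2 - 8*177)) + 57775) = 113095 + (6170/((-170 - 34)² + (2 - 1416)) + 57775) = 113095 + (6170/((-204)² - 1414) + 57775) = 113095 + (6170/(41616 - 1414) + 57775) = 113095 + (6170/40202 + 57775) = 113095 + (6170*(1/40202) + 57775) = 113095 + (3085/20101 + 57775) = 113095 + 1161338360/20101 = 3434660955/20101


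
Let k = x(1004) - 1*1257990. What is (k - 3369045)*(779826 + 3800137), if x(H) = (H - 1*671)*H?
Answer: -19660420909989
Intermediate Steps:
x(H) = H*(-671 + H) (x(H) = (H - 671)*H = (-671 + H)*H = H*(-671 + H))
k = -923658 (k = 1004*(-671 + 1004) - 1*1257990 = 1004*333 - 1257990 = 334332 - 1257990 = -923658)
(k - 3369045)*(779826 + 3800137) = (-923658 - 3369045)*(779826 + 3800137) = -4292703*4579963 = -19660420909989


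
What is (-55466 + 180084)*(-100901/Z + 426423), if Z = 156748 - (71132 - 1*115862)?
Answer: 5353262300624537/100739 ≈ 5.3140e+10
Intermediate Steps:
Z = 201478 (Z = 156748 - (71132 - 115862) = 156748 - 1*(-44730) = 156748 + 44730 = 201478)
(-55466 + 180084)*(-100901/Z + 426423) = (-55466 + 180084)*(-100901/201478 + 426423) = 124618*(-100901*1/201478 + 426423) = 124618*(-100901/201478 + 426423) = 124618*(85914752293/201478) = 5353262300624537/100739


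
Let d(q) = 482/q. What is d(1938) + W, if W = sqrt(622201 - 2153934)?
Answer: 241/969 + I*sqrt(1531733) ≈ 0.24871 + 1237.6*I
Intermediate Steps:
W = I*sqrt(1531733) (W = sqrt(-1531733) = I*sqrt(1531733) ≈ 1237.6*I)
d(1938) + W = 482/1938 + I*sqrt(1531733) = 482*(1/1938) + I*sqrt(1531733) = 241/969 + I*sqrt(1531733)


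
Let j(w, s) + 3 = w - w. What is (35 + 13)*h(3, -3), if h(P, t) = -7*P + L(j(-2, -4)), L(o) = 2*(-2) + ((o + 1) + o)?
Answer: -1440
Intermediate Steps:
j(w, s) = -3 (j(w, s) = -3 + (w - w) = -3 + 0 = -3)
L(o) = -3 + 2*o (L(o) = -4 + ((1 + o) + o) = -4 + (1 + 2*o) = -3 + 2*o)
h(P, t) = -9 - 7*P (h(P, t) = -7*P + (-3 + 2*(-3)) = -7*P + (-3 - 6) = -7*P - 9 = -9 - 7*P)
(35 + 13)*h(3, -3) = (35 + 13)*(-9 - 7*3) = 48*(-9 - 21) = 48*(-30) = -1440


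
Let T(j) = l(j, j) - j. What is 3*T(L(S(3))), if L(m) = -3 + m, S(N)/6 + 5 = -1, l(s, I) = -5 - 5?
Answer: 87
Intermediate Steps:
l(s, I) = -10
S(N) = -36 (S(N) = -30 + 6*(-1) = -30 - 6 = -36)
T(j) = -10 - j
3*T(L(S(3))) = 3*(-10 - (-3 - 36)) = 3*(-10 - 1*(-39)) = 3*(-10 + 39) = 3*29 = 87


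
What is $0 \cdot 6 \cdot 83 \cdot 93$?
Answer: $0$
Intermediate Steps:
$0 \cdot 6 \cdot 83 \cdot 93 = 0 \cdot 83 \cdot 93 = 0 \cdot 93 = 0$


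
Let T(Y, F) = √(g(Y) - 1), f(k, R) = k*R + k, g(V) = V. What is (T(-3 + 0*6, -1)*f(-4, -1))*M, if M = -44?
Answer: 0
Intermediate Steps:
f(k, R) = k + R*k (f(k, R) = R*k + k = k + R*k)
T(Y, F) = √(-1 + Y) (T(Y, F) = √(Y - 1) = √(-1 + Y))
(T(-3 + 0*6, -1)*f(-4, -1))*M = (√(-1 + (-3 + 0*6))*(-4*(1 - 1)))*(-44) = (√(-1 + (-3 + 0))*(-4*0))*(-44) = (√(-1 - 3)*0)*(-44) = (√(-4)*0)*(-44) = ((2*I)*0)*(-44) = 0*(-44) = 0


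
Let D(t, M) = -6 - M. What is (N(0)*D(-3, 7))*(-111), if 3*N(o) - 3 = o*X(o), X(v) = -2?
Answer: 1443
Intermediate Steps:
N(o) = 1 - 2*o/3 (N(o) = 1 + (o*(-2))/3 = 1 + (-2*o)/3 = 1 - 2*o/3)
(N(0)*D(-3, 7))*(-111) = ((1 - ⅔*0)*(-6 - 1*7))*(-111) = ((1 + 0)*(-6 - 7))*(-111) = (1*(-13))*(-111) = -13*(-111) = 1443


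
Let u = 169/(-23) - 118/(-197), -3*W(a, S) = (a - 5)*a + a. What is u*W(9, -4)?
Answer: 458685/4531 ≈ 101.23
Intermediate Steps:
W(a, S) = -a/3 - a*(-5 + a)/3 (W(a, S) = -((a - 5)*a + a)/3 = -((-5 + a)*a + a)/3 = -(a*(-5 + a) + a)/3 = -(a + a*(-5 + a))/3 = -a/3 - a*(-5 + a)/3)
u = -30579/4531 (u = 169*(-1/23) - 118*(-1/197) = -169/23 + 118/197 = -30579/4531 ≈ -6.7488)
u*W(9, -4) = -10193*9*(4 - 1*9)/4531 = -10193*9*(4 - 9)/4531 = -10193*9*(-5)/4531 = -30579/4531*(-15) = 458685/4531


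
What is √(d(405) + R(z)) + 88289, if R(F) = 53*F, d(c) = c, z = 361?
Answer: 88289 + √19538 ≈ 88429.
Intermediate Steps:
√(d(405) + R(z)) + 88289 = √(405 + 53*361) + 88289 = √(405 + 19133) + 88289 = √19538 + 88289 = 88289 + √19538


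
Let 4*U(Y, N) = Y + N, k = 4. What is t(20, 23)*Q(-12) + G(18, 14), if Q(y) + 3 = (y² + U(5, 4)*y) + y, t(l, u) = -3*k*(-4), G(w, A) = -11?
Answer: 4885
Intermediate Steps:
U(Y, N) = N/4 + Y/4 (U(Y, N) = (Y + N)/4 = (N + Y)/4 = N/4 + Y/4)
t(l, u) = 48 (t(l, u) = -3*4*(-4) = -12*(-4) = 48)
Q(y) = -3 + y² + 13*y/4 (Q(y) = -3 + ((y² + ((¼)*4 + (¼)*5)*y) + y) = -3 + ((y² + (1 + 5/4)*y) + y) = -3 + ((y² + 9*y/4) + y) = -3 + (y² + 13*y/4) = -3 + y² + 13*y/4)
t(20, 23)*Q(-12) + G(18, 14) = 48*(-3 + (-12)² + (13/4)*(-12)) - 11 = 48*(-3 + 144 - 39) - 11 = 48*102 - 11 = 4896 - 11 = 4885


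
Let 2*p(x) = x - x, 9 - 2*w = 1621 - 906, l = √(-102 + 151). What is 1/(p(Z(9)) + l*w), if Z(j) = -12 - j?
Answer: -1/2471 ≈ -0.00040469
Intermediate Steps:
l = 7 (l = √49 = 7)
w = -353 (w = 9/2 - (1621 - 906)/2 = 9/2 - ½*715 = 9/2 - 715/2 = -353)
p(x) = 0 (p(x) = (x - x)/2 = (½)*0 = 0)
1/(p(Z(9)) + l*w) = 1/(0 + 7*(-353)) = 1/(0 - 2471) = 1/(-2471) = -1/2471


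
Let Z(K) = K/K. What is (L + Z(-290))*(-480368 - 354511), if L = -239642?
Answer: 200071238439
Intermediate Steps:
Z(K) = 1
(L + Z(-290))*(-480368 - 354511) = (-239642 + 1)*(-480368 - 354511) = -239641*(-834879) = 200071238439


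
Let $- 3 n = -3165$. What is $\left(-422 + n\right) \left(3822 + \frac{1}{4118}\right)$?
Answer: $\frac{9962785101}{4118} \approx 2.4193 \cdot 10^{6}$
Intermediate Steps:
$n = 1055$ ($n = \left(- \frac{1}{3}\right) \left(-3165\right) = 1055$)
$\left(-422 + n\right) \left(3822 + \frac{1}{4118}\right) = \left(-422 + 1055\right) \left(3822 + \frac{1}{4118}\right) = 633 \left(3822 + \frac{1}{4118}\right) = 633 \cdot \frac{15738997}{4118} = \frac{9962785101}{4118}$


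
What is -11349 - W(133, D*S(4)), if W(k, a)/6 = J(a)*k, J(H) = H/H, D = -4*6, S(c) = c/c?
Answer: -12147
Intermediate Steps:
S(c) = 1
D = -24
J(H) = 1
W(k, a) = 6*k (W(k, a) = 6*(1*k) = 6*k)
-11349 - W(133, D*S(4)) = -11349 - 6*133 = -11349 - 1*798 = -11349 - 798 = -12147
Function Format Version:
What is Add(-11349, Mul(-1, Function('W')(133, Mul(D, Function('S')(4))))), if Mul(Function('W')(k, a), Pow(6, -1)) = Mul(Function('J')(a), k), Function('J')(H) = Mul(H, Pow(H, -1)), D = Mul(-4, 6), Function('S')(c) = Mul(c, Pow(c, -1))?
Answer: -12147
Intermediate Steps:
Function('S')(c) = 1
D = -24
Function('J')(H) = 1
Function('W')(k, a) = Mul(6, k) (Function('W')(k, a) = Mul(6, Mul(1, k)) = Mul(6, k))
Add(-11349, Mul(-1, Function('W')(133, Mul(D, Function('S')(4))))) = Add(-11349, Mul(-1, Mul(6, 133))) = Add(-11349, Mul(-1, 798)) = Add(-11349, -798) = -12147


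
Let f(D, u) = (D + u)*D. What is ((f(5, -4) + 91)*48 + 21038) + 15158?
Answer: 40804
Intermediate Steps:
f(D, u) = D*(D + u)
((f(5, -4) + 91)*48 + 21038) + 15158 = ((5*(5 - 4) + 91)*48 + 21038) + 15158 = ((5*1 + 91)*48 + 21038) + 15158 = ((5 + 91)*48 + 21038) + 15158 = (96*48 + 21038) + 15158 = (4608 + 21038) + 15158 = 25646 + 15158 = 40804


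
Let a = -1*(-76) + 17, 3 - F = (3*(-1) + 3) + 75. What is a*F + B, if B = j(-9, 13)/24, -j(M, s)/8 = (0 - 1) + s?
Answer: -6700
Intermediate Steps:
j(M, s) = 8 - 8*s (j(M, s) = -8*((0 - 1) + s) = -8*(-1 + s) = 8 - 8*s)
F = -72 (F = 3 - ((3*(-1) + 3) + 75) = 3 - ((-3 + 3) + 75) = 3 - (0 + 75) = 3 - 1*75 = 3 - 75 = -72)
B = -4 (B = (8 - 8*13)/24 = (8 - 104)*(1/24) = -96*1/24 = -4)
a = 93 (a = 76 + 17 = 93)
a*F + B = 93*(-72) - 4 = -6696 - 4 = -6700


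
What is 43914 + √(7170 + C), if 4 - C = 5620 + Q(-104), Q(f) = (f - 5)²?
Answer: 43914 + I*√10327 ≈ 43914.0 + 101.62*I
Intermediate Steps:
Q(f) = (-5 + f)²
C = -17497 (C = 4 - (5620 + (-5 - 104)²) = 4 - (5620 + (-109)²) = 4 - (5620 + 11881) = 4 - 1*17501 = 4 - 17501 = -17497)
43914 + √(7170 + C) = 43914 + √(7170 - 17497) = 43914 + √(-10327) = 43914 + I*√10327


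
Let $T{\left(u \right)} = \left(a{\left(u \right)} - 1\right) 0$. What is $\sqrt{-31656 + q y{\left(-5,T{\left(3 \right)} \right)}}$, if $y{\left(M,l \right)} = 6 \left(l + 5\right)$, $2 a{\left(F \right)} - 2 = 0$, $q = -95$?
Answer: $9 i \sqrt{426} \approx 185.76 i$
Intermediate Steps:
$a{\left(F \right)} = 1$ ($a{\left(F \right)} = 1 + \frac{1}{2} \cdot 0 = 1 + 0 = 1$)
$T{\left(u \right)} = 0$ ($T{\left(u \right)} = \left(1 - 1\right) 0 = 0 \cdot 0 = 0$)
$y{\left(M,l \right)} = 30 + 6 l$ ($y{\left(M,l \right)} = 6 \left(5 + l\right) = 30 + 6 l$)
$\sqrt{-31656 + q y{\left(-5,T{\left(3 \right)} \right)}} = \sqrt{-31656 - 95 \left(30 + 6 \cdot 0\right)} = \sqrt{-31656 - 95 \left(30 + 0\right)} = \sqrt{-31656 - 2850} = \sqrt{-34506} = 9 i \sqrt{426}$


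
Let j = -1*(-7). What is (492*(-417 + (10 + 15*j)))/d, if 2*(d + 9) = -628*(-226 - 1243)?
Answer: -148584/461257 ≈ -0.32213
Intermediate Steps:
j = 7
d = 461257 (d = -9 + (-628*(-226 - 1243))/2 = -9 + (-628*(-1469))/2 = -9 + (½)*922532 = -9 + 461266 = 461257)
(492*(-417 + (10 + 15*j)))/d = (492*(-417 + (10 + 15*7)))/461257 = (492*(-417 + (10 + 105)))*(1/461257) = (492*(-417 + 115))*(1/461257) = (492*(-302))*(1/461257) = -148584*1/461257 = -148584/461257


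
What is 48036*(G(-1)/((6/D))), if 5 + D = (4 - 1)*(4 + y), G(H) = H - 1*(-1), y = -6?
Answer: 0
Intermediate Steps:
G(H) = 1 + H (G(H) = H + 1 = 1 + H)
D = -11 (D = -5 + (4 - 1)*(4 - 6) = -5 + 3*(-2) = -5 - 6 = -11)
48036*(G(-1)/((6/D))) = 48036*((1 - 1)/((6/(-11)))) = 48036*(0/((6*(-1/11)))) = 48036*(0/(-6/11)) = 48036*(0*(-11/6)) = 48036*0 = 0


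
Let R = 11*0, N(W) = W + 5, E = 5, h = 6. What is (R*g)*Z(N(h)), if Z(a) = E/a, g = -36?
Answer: 0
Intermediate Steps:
N(W) = 5 + W
R = 0
Z(a) = 5/a
(R*g)*Z(N(h)) = (0*(-36))*(5/(5 + 6)) = 0*(5/11) = 0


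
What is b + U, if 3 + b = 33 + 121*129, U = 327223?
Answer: 342862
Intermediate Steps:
b = 15639 (b = -3 + (33 + 121*129) = -3 + (33 + 15609) = -3 + 15642 = 15639)
b + U = 15639 + 327223 = 342862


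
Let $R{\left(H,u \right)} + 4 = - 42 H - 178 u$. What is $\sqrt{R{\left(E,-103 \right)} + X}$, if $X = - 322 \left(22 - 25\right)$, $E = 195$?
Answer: $3 \sqrt{1234} \approx 105.39$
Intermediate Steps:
$R{\left(H,u \right)} = -4 - 178 u - 42 H$ ($R{\left(H,u \right)} = -4 - \left(42 H + 178 u\right) = -4 - 178 u - 42 H$)
$X = 966$ ($X = \left(-322\right) \left(-3\right) = 966$)
$\sqrt{R{\left(E,-103 \right)} + X} = \sqrt{\left(-4 - -18334 - 8190\right) + 966} = \sqrt{\left(-4 + 18334 - 8190\right) + 966} = \sqrt{10140 + 966} = \sqrt{11106} = 3 \sqrt{1234}$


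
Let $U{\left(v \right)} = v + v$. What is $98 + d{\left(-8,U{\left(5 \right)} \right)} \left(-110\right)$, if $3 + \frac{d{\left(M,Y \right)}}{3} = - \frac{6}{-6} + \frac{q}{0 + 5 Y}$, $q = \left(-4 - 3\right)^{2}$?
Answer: $\frac{2173}{5} \approx 434.6$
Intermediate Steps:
$U{\left(v \right)} = 2 v$
$q = 49$ ($q = \left(-7\right)^{2} = 49$)
$d{\left(M,Y \right)} = -6 + \frac{147}{5 Y}$ ($d{\left(M,Y \right)} = -9 + 3 \left(- \frac{6}{-6} + \frac{49}{0 + 5 Y}\right) = -9 + 3 \left(\left(-6\right) \left(- \frac{1}{6}\right) + \frac{49}{5 Y}\right) = -9 + 3 \left(1 + 49 \frac{1}{5 Y}\right) = -9 + 3 \left(1 + \frac{49}{5 Y}\right) = -9 + \left(3 + \frac{147}{5 Y}\right) = -6 + \frac{147}{5 Y}$)
$98 + d{\left(-8,U{\left(5 \right)} \right)} \left(-110\right) = 98 + \left(-6 + \frac{147}{5 \cdot 2 \cdot 5}\right) \left(-110\right) = 98 + \left(-6 + \frac{147}{5 \cdot 10}\right) \left(-110\right) = 98 + \left(-6 + \frac{147}{5} \cdot \frac{1}{10}\right) \left(-110\right) = 98 + \left(-6 + \frac{147}{50}\right) \left(-110\right) = 98 - - \frac{1683}{5} = 98 + \frac{1683}{5} = \frac{2173}{5}$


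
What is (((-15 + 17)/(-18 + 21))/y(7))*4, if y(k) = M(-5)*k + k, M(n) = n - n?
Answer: 8/21 ≈ 0.38095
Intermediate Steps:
M(n) = 0
y(k) = k (y(k) = 0*k + k = 0 + k = k)
(((-15 + 17)/(-18 + 21))/y(7))*4 = (((-15 + 17)/(-18 + 21))/7)*4 = ((2/3)/7)*4 = ((2*(1/3))/7)*4 = ((1/7)*(2/3))*4 = (2/21)*4 = 8/21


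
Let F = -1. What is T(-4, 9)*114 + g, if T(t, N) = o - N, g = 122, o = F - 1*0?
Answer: -1018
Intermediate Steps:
o = -1 (o = -1 - 1*0 = -1 + 0 = -1)
T(t, N) = -1 - N
T(-4, 9)*114 + g = (-1 - 1*9)*114 + 122 = (-1 - 9)*114 + 122 = -10*114 + 122 = -1140 + 122 = -1018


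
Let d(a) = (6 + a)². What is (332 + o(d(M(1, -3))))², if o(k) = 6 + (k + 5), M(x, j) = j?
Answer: 123904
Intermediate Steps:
o(k) = 11 + k (o(k) = 6 + (5 + k) = 11 + k)
(332 + o(d(M(1, -3))))² = (332 + (11 + (6 - 3)²))² = (332 + (11 + 3²))² = (332 + (11 + 9))² = (332 + 20)² = 352² = 123904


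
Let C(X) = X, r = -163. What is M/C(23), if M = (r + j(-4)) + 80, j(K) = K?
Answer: -87/23 ≈ -3.7826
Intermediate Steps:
M = -87 (M = (-163 - 4) + 80 = -167 + 80 = -87)
M/C(23) = -87/23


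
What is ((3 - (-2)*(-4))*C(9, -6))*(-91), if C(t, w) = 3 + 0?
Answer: 1365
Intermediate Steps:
C(t, w) = 3
((3 - (-2)*(-4))*C(9, -6))*(-91) = ((3 - (-2)*(-4))*3)*(-91) = ((3 - 2*4)*3)*(-91) = ((3 - 8)*3)*(-91) = -5*3*(-91) = -15*(-91) = 1365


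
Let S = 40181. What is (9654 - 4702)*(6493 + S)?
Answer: 231129648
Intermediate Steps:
(9654 - 4702)*(6493 + S) = (9654 - 4702)*(6493 + 40181) = 4952*46674 = 231129648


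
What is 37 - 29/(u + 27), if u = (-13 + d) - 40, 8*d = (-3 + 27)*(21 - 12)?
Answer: 8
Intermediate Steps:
d = 27 (d = ((-3 + 27)*(21 - 12))/8 = (24*9)/8 = (⅛)*216 = 27)
u = -26 (u = (-13 + 27) - 40 = 14 - 40 = -26)
37 - 29/(u + 27) = 37 - 29/(-26 + 27) = 37 - 29/1 = 37 - 29*1 = 37 - 29 = 8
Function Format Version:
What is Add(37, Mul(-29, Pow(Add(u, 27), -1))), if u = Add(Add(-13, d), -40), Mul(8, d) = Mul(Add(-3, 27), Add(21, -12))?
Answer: 8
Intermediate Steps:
d = 27 (d = Mul(Rational(1, 8), Mul(Add(-3, 27), Add(21, -12))) = Mul(Rational(1, 8), Mul(24, 9)) = Mul(Rational(1, 8), 216) = 27)
u = -26 (u = Add(Add(-13, 27), -40) = Add(14, -40) = -26)
Add(37, Mul(-29, Pow(Add(u, 27), -1))) = Add(37, Mul(-29, Pow(Add(-26, 27), -1))) = Add(37, Mul(-29, Pow(1, -1))) = Add(37, Mul(-29, 1)) = Add(37, -29) = 8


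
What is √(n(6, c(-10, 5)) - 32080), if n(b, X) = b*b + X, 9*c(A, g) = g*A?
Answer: I*√288446/3 ≈ 179.02*I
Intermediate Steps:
c(A, g) = A*g/9 (c(A, g) = (g*A)/9 = (A*g)/9 = A*g/9)
n(b, X) = X + b² (n(b, X) = b² + X = X + b²)
√(n(6, c(-10, 5)) - 32080) = √(((⅑)*(-10)*5 + 6²) - 32080) = √((-50/9 + 36) - 32080) = √(274/9 - 32080) = √(-288446/9) = I*√288446/3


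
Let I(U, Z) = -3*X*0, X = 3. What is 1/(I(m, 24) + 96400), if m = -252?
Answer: 1/96400 ≈ 1.0373e-5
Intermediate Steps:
I(U, Z) = 0 (I(U, Z) = -3*3*0 = -9*0 = 0)
1/(I(m, 24) + 96400) = 1/(0 + 96400) = 1/96400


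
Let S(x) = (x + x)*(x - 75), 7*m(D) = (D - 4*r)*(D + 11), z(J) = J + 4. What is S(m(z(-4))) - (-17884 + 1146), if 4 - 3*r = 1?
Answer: 870234/49 ≈ 17760.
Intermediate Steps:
r = 1 (r = 4/3 - ⅓*1 = 4/3 - ⅓ = 1)
z(J) = 4 + J
m(D) = (-4 + D)*(11 + D)/7 (m(D) = ((D - 4*1)*(D + 11))/7 = ((D - 4)*(11 + D))/7 = ((-4 + D)*(11 + D))/7 = (-4 + D)*(11 + D)/7)
S(x) = 2*x*(-75 + x) (S(x) = (2*x)*(-75 + x) = 2*x*(-75 + x))
S(m(z(-4))) - (-17884 + 1146) = 2*(-44/7 + (4 - 4) + (4 - 4)²/7)*(-75 + (-44/7 + (4 - 4) + (4 - 4)²/7)) - (-17884 + 1146) = 2*(-44/7 + 0 + (⅐)*0²)*(-75 + (-44/7 + 0 + (⅐)*0²)) - 1*(-16738) = 2*(-44/7 + 0 + (⅐)*0)*(-75 + (-44/7 + 0 + (⅐)*0)) + 16738 = 2*(-44/7 + 0 + 0)*(-75 + (-44/7 + 0 + 0)) + 16738 = 2*(-44/7)*(-75 - 44/7) + 16738 = 2*(-44/7)*(-569/7) + 16738 = 50072/49 + 16738 = 870234/49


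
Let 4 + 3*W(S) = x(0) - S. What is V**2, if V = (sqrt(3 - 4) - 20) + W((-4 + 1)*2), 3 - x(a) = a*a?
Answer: 3016/9 - 110*I/3 ≈ 335.11 - 36.667*I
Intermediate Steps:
x(a) = 3 - a**2 (x(a) = 3 - a*a = 3 - a**2)
W(S) = -1/3 - S/3 (W(S) = -4/3 + ((3 - 1*0**2) - S)/3 = -4/3 + ((3 - 1*0) - S)/3 = -4/3 + ((3 + 0) - S)/3 = -4/3 + (3 - S)/3 = -4/3 + (1 - S/3) = -1/3 - S/3)
V = -55/3 + I (V = (sqrt(3 - 4) - 20) + (-1/3 - (-4 + 1)*2/3) = (sqrt(-1) - 20) + (-1/3 - (-1)*2) = (I - 20) + (-1/3 - 1/3*(-6)) = (-20 + I) + (-1/3 + 2) = (-20 + I) + 5/3 = -55/3 + I ≈ -18.333 + 1.0*I)
V**2 = (-55/3 + I)**2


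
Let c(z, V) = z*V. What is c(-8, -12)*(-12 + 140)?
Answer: 12288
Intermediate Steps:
c(z, V) = V*z
c(-8, -12)*(-12 + 140) = (-12*(-8))*(-12 + 140) = 96*128 = 12288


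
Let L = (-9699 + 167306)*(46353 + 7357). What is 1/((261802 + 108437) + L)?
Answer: 1/8465442209 ≈ 1.1813e-10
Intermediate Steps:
L = 8465071970 (L = 157607*53710 = 8465071970)
1/((261802 + 108437) + L) = 1/((261802 + 108437) + 8465071970) = 1/(370239 + 8465071970) = 1/8465442209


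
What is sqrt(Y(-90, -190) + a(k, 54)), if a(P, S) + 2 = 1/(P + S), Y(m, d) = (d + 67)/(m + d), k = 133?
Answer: I*sqrt(1066036510)/26180 ≈ 1.2471*I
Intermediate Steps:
Y(m, d) = (67 + d)/(d + m)
a(P, S) = -2 + 1/(P + S)
sqrt(Y(-90, -190) + a(k, 54)) = sqrt((67 - 190)/(-190 - 90) + (1 - 2*133 - 2*54)/(133 + 54)) = sqrt(-123/(-280) + (1 - 266 - 108)/187) = sqrt(-1/280*(-123) + (1/187)*(-373)) = sqrt(123/280 - 373/187) = sqrt(-81439/52360) = I*sqrt(1066036510)/26180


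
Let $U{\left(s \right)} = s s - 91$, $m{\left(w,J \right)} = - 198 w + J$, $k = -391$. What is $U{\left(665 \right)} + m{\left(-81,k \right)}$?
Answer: $457781$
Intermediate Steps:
$m{\left(w,J \right)} = J - 198 w$
$U{\left(s \right)} = -91 + s^{2}$ ($U{\left(s \right)} = s^{2} - 91 = -91 + s^{2}$)
$U{\left(665 \right)} + m{\left(-81,k \right)} = \left(-91 + 665^{2}\right) - -15647 = \left(-91 + 442225\right) + \left(-391 + 16038\right) = 442134 + 15647 = 457781$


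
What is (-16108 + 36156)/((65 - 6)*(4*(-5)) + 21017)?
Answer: 20048/19837 ≈ 1.0106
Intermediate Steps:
(-16108 + 36156)/((65 - 6)*(4*(-5)) + 21017) = 20048/(59*(-20) + 21017) = 20048/(-1180 + 21017) = 20048/19837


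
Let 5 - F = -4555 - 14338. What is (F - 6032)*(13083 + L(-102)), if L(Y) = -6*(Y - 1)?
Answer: 176277066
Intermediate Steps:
F = 18898 (F = 5 - (-4555 - 14338) = 5 - 1*(-18893) = 5 + 18893 = 18898)
L(Y) = 6 - 6*Y (L(Y) = -6*(-1 + Y) = 6 - 6*Y)
(F - 6032)*(13083 + L(-102)) = (18898 - 6032)*(13083 + (6 - 6*(-102))) = 12866*(13083 + (6 + 612)) = 12866*(13083 + 618) = 12866*13701 = 176277066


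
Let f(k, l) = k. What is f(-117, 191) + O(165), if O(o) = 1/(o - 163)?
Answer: -233/2 ≈ -116.50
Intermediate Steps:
O(o) = 1/(-163 + o)
f(-117, 191) + O(165) = -117 + 1/(-163 + 165) = -117 + 1/2 = -117 + ½ = -233/2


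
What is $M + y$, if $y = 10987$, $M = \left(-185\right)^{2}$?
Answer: $45212$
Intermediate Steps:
$M = 34225$
$M + y = 34225 + 10987 = 45212$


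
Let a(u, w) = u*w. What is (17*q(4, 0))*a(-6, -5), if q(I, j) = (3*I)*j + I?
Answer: 2040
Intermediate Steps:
q(I, j) = I + 3*I*j (q(I, j) = 3*I*j + I = I + 3*I*j)
(17*q(4, 0))*a(-6, -5) = (17*(4*(1 + 3*0)))*(-6*(-5)) = (17*(4*(1 + 0)))*30 = (17*(4*1))*30 = (17*4)*30 = 68*30 = 2040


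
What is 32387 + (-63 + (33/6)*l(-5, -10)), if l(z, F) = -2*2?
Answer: 32302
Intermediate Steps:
l(z, F) = -4
32387 + (-63 + (33/6)*l(-5, -10)) = 32387 + (-63 + (33/6)*(-4)) = 32387 + (-63 + (33*(1/6))*(-4)) = 32387 + (-63 + (11/2)*(-4)) = 32387 + (-63 - 22) = 32387 - 85 = 32302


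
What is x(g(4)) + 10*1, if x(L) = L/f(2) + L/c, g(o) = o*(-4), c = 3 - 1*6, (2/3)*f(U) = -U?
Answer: 62/3 ≈ 20.667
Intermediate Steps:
f(U) = -3*U/2 (f(U) = 3*(-U)/2 = -3*U/2)
c = -3 (c = 3 - 6 = -3)
g(o) = -4*o
x(L) = -2*L/3 (x(L) = L/((-3/2*2)) + L/(-3) = L/(-3) + L*(-⅓) = L*(-⅓) - L/3 = -L/3 - L/3 = -2*L/3)
x(g(4)) + 10*1 = -(-8)*4/3 + 10*1 = -⅔*(-16) + 10 = 32/3 + 10 = 62/3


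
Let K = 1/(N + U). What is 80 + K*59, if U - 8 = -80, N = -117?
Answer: 15061/189 ≈ 79.688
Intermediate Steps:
U = -72 (U = 8 - 80 = -72)
K = -1/189 (K = 1/(-117 - 72) = 1/(-189) = -1/189 ≈ -0.0052910)
80 + K*59 = 80 - 1/189*59 = 80 - 59/189 = 15061/189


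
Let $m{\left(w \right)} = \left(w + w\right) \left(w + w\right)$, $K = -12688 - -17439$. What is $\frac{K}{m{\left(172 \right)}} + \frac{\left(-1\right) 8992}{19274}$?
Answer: $- \frac{486253269}{1140404032} \approx -0.42639$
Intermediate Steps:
$K = 4751$ ($K = -12688 + 17439 = 4751$)
$m{\left(w \right)} = 4 w^{2}$ ($m{\left(w \right)} = 2 w 2 w = 4 w^{2}$)
$\frac{K}{m{\left(172 \right)}} + \frac{\left(-1\right) 8992}{19274} = \frac{4751}{4 \cdot 172^{2}} + \frac{\left(-1\right) 8992}{19274} = \frac{4751}{4 \cdot 29584} - \frac{4496}{9637} = \frac{4751}{118336} - \frac{4496}{9637} = - \frac{486253269}{1140404032}$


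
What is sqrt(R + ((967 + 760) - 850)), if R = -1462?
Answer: 3*I*sqrt(65) ≈ 24.187*I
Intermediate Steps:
sqrt(R + ((967 + 760) - 850)) = sqrt(-1462 + ((967 + 760) - 850)) = sqrt(-1462 + (1727 - 850)) = sqrt(-1462 + 877) = sqrt(-585) = 3*I*sqrt(65)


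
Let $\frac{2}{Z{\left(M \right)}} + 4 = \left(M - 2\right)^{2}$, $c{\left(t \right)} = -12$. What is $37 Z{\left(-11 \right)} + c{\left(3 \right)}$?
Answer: $- \frac{1906}{165} \approx -11.552$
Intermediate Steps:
$Z{\left(M \right)} = \frac{2}{-4 + \left(-2 + M\right)^{2}}$ ($Z{\left(M \right)} = \frac{2}{-4 + \left(M - 2\right)^{2}} = \frac{2}{-4 + \left(-2 + M\right)^{2}}$)
$37 Z{\left(-11 \right)} + c{\left(3 \right)} = 37 \frac{2}{\left(-11\right) \left(-4 - 11\right)} - 12 = 37 \cdot 2 \left(- \frac{1}{11}\right) \frac{1}{-15} - 12 = 37 \cdot 2 \left(- \frac{1}{11}\right) \left(- \frac{1}{15}\right) - 12 = 37 \cdot \frac{2}{165} - 12 = \frac{74}{165} - 12 = - \frac{1906}{165}$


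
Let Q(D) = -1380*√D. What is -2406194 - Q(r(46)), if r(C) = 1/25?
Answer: -2405918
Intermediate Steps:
r(C) = 1/25
-2406194 - Q(r(46)) = -2406194 - (-1380)*√(1/25) = -2406194 - (-1380)/5 = -2406194 - 1*(-276) = -2406194 + 276 = -2405918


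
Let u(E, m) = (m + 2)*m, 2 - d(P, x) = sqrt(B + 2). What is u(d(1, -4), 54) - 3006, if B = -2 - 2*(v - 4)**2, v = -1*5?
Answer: 18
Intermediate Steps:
v = -5
B = -164 (B = -2 - 2*(-5 - 4)**2 = -2 - 2*(-9)**2 = -2 - 2*81 = -2 - 162 = -164)
d(P, x) = 2 - 9*I*sqrt(2) (d(P, x) = 2 - sqrt(-164 + 2) = 2 - sqrt(-162) = 2 - 9*I*sqrt(2))
u(E, m) = m*(2 + m) (u(E, m) = (2 + m)*m = m*(2 + m))
u(d(1, -4), 54) - 3006 = 54*(2 + 54) - 3006 = 54*56 - 3006 = 3024 - 3006 = 18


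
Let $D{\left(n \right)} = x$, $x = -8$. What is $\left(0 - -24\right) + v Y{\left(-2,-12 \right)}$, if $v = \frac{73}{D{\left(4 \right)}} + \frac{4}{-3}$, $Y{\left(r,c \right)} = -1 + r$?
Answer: $\frac{443}{8} \approx 55.375$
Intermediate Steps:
$D{\left(n \right)} = -8$
$v = - \frac{251}{24}$ ($v = \frac{73}{-8} + \frac{4}{-3} = 73 \left(- \frac{1}{8}\right) + 4 \left(- \frac{1}{3}\right) = - \frac{73}{8} - \frac{4}{3} = - \frac{251}{24} \approx -10.458$)
$\left(0 - -24\right) + v Y{\left(-2,-12 \right)} = \left(0 - -24\right) - \frac{251 \left(-1 - 2\right)}{24} = \left(0 + 24\right) - - \frac{251}{8} = 24 + \frac{251}{8} = \frac{443}{8}$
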